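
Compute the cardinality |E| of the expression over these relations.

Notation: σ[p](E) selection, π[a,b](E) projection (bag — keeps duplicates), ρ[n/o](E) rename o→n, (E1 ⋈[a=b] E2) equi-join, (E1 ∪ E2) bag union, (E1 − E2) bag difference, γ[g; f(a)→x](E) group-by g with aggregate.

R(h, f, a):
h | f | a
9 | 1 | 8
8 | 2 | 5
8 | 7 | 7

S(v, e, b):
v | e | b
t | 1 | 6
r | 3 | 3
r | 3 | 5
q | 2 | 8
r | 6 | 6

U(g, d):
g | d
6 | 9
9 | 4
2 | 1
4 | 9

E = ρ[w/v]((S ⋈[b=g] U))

Subexpression sizes:
  S → 5
  U → 4
  (S ⋈[b=g] U) → 2
  ρ[w/v]((S ⋈[b=g] U)) → 2

|E| = 2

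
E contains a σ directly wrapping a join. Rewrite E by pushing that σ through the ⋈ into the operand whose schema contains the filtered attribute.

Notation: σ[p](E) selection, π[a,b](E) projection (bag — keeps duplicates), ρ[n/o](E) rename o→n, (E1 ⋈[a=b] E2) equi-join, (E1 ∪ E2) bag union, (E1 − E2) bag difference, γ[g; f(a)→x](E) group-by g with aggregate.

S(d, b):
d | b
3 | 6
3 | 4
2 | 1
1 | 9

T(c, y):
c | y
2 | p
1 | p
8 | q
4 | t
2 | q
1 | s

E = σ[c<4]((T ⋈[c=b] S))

σ filters on c, owned by the left side.
E' = (σ[c<4](T) ⋈[c=b] S)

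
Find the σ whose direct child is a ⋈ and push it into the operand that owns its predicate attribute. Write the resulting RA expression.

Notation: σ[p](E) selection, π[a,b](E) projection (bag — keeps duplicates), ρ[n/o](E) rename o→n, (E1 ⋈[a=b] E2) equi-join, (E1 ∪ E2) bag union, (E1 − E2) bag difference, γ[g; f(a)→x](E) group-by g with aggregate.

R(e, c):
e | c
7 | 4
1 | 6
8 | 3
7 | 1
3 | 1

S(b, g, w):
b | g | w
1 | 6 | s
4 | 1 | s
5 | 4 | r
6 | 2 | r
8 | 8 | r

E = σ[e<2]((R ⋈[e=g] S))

σ filters on e, owned by the left side.
E' = (σ[e<2](R) ⋈[e=g] S)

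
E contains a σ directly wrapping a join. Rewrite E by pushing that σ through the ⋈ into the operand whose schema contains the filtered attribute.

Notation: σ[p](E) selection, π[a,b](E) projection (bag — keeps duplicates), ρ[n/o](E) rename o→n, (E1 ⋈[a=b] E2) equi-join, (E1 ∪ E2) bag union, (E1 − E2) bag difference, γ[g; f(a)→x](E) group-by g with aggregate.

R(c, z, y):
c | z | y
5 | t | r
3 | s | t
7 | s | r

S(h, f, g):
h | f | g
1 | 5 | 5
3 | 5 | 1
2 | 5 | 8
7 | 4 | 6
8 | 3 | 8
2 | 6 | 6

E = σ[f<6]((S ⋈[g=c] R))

σ filters on f, owned by the left side.
E' = (σ[f<6](S) ⋈[g=c] R)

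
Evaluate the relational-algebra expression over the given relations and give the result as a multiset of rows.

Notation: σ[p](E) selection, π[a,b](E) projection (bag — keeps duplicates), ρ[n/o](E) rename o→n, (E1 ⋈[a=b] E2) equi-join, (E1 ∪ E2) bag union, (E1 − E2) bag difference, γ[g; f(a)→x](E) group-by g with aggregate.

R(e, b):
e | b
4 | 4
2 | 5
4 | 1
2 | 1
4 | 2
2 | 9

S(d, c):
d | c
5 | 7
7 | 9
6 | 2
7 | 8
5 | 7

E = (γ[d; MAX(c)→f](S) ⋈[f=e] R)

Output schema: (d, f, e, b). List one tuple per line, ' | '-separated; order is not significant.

Per-node cardinality:
  S → 5
  γ[d; MAX(c)→f](S) → 3
  R → 6
  (γ[d; MAX(c)→f](S) ⋈[f=e] R) → 3

== RESULT ==
d | f | e | b
6 | 2 | 2 | 1
6 | 2 | 2 | 5
6 | 2 | 2 | 9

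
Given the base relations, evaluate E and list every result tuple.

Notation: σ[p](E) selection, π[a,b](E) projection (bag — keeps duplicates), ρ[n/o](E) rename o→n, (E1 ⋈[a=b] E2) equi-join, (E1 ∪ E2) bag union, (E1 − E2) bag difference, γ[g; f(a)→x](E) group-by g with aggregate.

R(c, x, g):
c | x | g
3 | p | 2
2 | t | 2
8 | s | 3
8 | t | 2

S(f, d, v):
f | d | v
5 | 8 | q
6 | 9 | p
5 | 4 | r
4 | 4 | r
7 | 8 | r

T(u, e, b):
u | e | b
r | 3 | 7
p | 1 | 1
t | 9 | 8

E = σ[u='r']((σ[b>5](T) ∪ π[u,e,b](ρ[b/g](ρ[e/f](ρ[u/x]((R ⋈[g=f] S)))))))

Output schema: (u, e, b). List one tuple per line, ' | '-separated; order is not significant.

Subexpression sizes:
  T → 3
  σ[b>5](T) → 2
  R → 4
  S → 5
  (R ⋈[g=f] S) → 0
  ρ[u/x]((R ⋈[g=f] S)) → 0
  ρ[e/f](ρ[u/x]((R ⋈[g=f] S))) → 0
  ρ[b/g](ρ[e/f](ρ[u/x]((R ⋈[g=f] S)))) → 0
  π[u,e,b](ρ[b/g](ρ[e/f](ρ[u/x]((R ⋈[g=f] S))))) → 0
  (σ[b>5](T) ∪ π[u,e,b](ρ[b/g](ρ[e/f](ρ[u/x]((R ⋈[g=f] S)))))) → 2
  σ[u='r']((σ[b>5](T) ∪ π[u,e,b](ρ[b/g](ρ[e/f](ρ[u/x]((R ⋈[g=f] S))))))) → 1

== RESULT ==
u | e | b
r | 3 | 7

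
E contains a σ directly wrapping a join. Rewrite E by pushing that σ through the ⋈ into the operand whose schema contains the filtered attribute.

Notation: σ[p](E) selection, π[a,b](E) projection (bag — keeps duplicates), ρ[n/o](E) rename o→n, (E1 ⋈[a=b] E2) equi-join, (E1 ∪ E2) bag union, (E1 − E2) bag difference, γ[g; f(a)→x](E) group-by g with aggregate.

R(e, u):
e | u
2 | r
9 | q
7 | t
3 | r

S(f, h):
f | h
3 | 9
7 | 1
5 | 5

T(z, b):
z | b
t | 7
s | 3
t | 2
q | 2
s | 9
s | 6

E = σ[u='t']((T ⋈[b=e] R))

σ filters on u, owned by the right side.
E' = (T ⋈[b=e] σ[u='t'](R))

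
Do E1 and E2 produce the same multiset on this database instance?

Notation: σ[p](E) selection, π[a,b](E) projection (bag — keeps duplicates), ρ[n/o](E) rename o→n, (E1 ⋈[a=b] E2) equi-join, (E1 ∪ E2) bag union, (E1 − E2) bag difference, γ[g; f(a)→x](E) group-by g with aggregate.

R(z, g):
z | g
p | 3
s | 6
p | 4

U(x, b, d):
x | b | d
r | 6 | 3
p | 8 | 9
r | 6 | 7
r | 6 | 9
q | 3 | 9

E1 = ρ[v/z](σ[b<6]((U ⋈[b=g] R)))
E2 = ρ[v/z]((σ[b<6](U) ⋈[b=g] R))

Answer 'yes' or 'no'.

E1 stepwise |·|:
  U → 5
  R → 3
  (U ⋈[b=g] R) → 4
  σ[b<6]((U ⋈[b=g] R)) → 1
  ρ[v/z](σ[b<6]((U ⋈[b=g] R))) → 1
E2 stepwise |·|:
  U → 5
  σ[b<6](U) → 1
  R → 3
  (σ[b<6](U) ⋈[b=g] R) → 1
  ρ[v/z]((σ[b<6](U) ⋈[b=g] R)) → 1

E1 and E2 produce the same multiset:
x | b | d | v | g
q | 3 | 9 | p | 3

yes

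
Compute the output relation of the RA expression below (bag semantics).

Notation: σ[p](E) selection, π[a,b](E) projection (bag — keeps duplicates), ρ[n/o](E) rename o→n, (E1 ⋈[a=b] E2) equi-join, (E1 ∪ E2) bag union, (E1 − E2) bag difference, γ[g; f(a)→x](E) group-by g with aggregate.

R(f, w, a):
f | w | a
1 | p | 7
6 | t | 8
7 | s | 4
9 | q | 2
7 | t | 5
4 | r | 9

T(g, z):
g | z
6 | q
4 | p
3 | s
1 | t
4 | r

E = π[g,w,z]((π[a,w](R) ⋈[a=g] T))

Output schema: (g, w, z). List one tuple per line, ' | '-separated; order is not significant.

Per-node cardinality:
  R → 6
  π[a,w](R) → 6
  T → 5
  (π[a,w](R) ⋈[a=g] T) → 2
  π[g,w,z]((π[a,w](R) ⋈[a=g] T)) → 2

== RESULT ==
g | w | z
4 | s | p
4 | s | r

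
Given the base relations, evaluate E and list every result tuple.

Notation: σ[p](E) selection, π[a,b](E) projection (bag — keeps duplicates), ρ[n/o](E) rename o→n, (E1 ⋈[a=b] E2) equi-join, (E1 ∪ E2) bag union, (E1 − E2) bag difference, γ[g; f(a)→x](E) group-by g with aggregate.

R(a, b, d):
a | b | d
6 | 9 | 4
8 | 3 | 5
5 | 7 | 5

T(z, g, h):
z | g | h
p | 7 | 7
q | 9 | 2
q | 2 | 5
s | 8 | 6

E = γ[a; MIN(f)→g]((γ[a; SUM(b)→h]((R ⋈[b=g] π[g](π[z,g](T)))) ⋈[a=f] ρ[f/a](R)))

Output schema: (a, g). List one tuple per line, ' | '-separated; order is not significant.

Subexpression sizes:
  R → 3
  T → 4
  π[z,g](T) → 4
  π[g](π[z,g](T)) → 4
  (R ⋈[b=g] π[g](π[z,g](T))) → 2
  γ[a; SUM(b)→h]((R ⋈[b=g] π[g](π[z,g](T)))) → 2
  R → 3
  ρ[f/a](R) → 3
  (γ[a; SUM(b)→h]((R ⋈[b=g] π[g](π[z,g](T)))) ⋈[a=f] ρ[f/a](R)) → 2
  γ[a; MIN(f)→g]((γ[a; SUM(b)→h]((R ⋈[b=g] π[g](π[z,g](T)))) ⋈[a=f] ρ[f/a](R))) → 2

== RESULT ==
a | g
5 | 5
6 | 6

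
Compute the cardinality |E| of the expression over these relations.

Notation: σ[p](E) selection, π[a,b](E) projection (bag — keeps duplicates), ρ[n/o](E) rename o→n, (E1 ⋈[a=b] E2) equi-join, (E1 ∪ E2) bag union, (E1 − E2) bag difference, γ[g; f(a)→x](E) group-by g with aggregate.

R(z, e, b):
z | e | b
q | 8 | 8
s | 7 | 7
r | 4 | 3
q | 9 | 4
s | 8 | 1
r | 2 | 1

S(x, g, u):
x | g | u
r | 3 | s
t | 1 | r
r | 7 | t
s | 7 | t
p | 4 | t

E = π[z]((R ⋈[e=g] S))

Subexpression sizes:
  R → 6
  S → 5
  (R ⋈[e=g] S) → 3
  π[z]((R ⋈[e=g] S)) → 3

|E| = 3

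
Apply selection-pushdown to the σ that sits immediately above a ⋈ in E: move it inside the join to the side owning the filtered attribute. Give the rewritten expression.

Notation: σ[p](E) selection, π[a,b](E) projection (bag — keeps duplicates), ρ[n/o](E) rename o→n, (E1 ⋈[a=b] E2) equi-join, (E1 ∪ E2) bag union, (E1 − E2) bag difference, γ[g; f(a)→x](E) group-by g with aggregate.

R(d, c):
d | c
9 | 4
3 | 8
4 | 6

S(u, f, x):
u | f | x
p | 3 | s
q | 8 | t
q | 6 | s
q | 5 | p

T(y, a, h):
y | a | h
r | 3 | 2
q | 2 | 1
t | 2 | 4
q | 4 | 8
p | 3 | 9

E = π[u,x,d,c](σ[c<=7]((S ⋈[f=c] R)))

σ filters on c, owned by the right side.
E' = π[u,x,d,c]((S ⋈[f=c] σ[c<=7](R)))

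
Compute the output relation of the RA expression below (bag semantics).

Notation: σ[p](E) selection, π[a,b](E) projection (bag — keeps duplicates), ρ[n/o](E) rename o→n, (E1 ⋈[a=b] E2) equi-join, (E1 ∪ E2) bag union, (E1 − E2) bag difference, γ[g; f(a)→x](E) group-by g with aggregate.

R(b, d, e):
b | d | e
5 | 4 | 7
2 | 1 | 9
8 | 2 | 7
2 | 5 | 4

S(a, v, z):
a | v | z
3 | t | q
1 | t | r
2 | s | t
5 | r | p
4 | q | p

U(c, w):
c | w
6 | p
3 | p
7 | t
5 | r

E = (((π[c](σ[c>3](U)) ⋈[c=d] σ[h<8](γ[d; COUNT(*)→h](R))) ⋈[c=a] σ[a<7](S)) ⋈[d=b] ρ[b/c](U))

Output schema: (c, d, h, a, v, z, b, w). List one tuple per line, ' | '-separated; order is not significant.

Subexpression sizes:
  U → 4
  σ[c>3](U) → 3
  π[c](σ[c>3](U)) → 3
  R → 4
  γ[d; COUNT(*)→h](R) → 4
  σ[h<8](γ[d; COUNT(*)→h](R)) → 4
  (π[c](σ[c>3](U)) ⋈[c=d] σ[h<8](γ[d; COUNT(*)→h](R))) → 1
  S → 5
  σ[a<7](S) → 5
  ((π[c](σ[c>3](U)) ⋈[c=d] σ[h<8](γ[d; COUNT(*)→h](R))) ⋈[c=a] σ[a<7](S)) → 1
  U → 4
  ρ[b/c](U) → 4
  (((π[c](σ[c>3](U)) ⋈[c=d] σ[h<8](γ[d; COUNT(*)→h](R))) ⋈[c=a] σ[a<7](S)) ⋈[d=b] ρ[b/c](U)) → 1

== RESULT ==
c | d | h | a | v | z | b | w
5 | 5 | 1 | 5 | r | p | 5 | r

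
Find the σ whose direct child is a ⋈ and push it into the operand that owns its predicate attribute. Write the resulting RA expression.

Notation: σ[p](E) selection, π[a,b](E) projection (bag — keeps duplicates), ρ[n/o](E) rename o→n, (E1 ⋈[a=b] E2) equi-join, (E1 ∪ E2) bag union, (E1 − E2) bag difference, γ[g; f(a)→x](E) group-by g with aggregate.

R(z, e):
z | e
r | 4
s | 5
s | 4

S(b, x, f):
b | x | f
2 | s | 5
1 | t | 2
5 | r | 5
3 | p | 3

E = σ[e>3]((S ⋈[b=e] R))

σ filters on e, owned by the right side.
E' = (S ⋈[b=e] σ[e>3](R))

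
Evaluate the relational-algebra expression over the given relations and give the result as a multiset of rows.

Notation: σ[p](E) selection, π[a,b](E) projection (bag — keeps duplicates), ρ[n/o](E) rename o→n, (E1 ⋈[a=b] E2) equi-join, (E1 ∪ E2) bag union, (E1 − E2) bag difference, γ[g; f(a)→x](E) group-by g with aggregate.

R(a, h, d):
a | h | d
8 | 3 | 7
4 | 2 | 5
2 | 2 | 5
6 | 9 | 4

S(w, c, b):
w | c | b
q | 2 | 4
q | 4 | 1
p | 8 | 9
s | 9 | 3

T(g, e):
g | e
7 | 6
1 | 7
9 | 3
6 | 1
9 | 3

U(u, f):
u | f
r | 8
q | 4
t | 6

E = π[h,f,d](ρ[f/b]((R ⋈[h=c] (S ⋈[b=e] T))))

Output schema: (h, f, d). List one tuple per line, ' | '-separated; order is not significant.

Per-node cardinality:
  R → 4
  S → 4
  T → 5
  (S ⋈[b=e] T) → 3
  (R ⋈[h=c] (S ⋈[b=e] T)) → 2
  ρ[f/b]((R ⋈[h=c] (S ⋈[b=e] T))) → 2
  π[h,f,d](ρ[f/b]((R ⋈[h=c] (S ⋈[b=e] T)))) → 2

== RESULT ==
h | f | d
9 | 3 | 4
9 | 3 | 4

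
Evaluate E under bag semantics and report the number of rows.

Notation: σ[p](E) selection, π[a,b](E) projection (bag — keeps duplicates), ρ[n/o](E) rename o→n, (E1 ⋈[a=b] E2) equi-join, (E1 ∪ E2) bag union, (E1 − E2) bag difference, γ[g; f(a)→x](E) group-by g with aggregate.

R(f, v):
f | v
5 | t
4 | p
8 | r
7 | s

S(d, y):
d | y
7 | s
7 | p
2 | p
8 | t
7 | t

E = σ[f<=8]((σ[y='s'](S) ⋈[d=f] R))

Row counts bottom-up:
  S → 5
  σ[y='s'](S) → 1
  R → 4
  (σ[y='s'](S) ⋈[d=f] R) → 1
  σ[f<=8]((σ[y='s'](S) ⋈[d=f] R)) → 1

|E| = 1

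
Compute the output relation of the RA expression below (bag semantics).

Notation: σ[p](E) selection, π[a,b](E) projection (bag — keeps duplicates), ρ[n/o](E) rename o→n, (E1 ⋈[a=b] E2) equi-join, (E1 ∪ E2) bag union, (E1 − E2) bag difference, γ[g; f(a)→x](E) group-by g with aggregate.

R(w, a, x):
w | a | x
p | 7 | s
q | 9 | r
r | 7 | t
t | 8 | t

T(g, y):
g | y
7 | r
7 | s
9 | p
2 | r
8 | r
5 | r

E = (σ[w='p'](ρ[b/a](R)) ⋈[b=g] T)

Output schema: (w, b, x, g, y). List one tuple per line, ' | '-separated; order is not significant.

Per-node cardinality:
  R → 4
  ρ[b/a](R) → 4
  σ[w='p'](ρ[b/a](R)) → 1
  T → 6
  (σ[w='p'](ρ[b/a](R)) ⋈[b=g] T) → 2

== RESULT ==
w | b | x | g | y
p | 7 | s | 7 | r
p | 7 | s | 7 | s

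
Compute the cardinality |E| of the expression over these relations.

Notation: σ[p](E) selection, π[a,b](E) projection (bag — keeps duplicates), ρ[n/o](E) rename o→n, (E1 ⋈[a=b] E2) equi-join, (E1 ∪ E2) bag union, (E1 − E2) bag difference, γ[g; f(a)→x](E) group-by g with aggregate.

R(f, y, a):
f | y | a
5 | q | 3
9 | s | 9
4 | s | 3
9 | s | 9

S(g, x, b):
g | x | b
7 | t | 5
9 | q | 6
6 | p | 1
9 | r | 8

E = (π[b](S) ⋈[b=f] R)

Subexpression sizes:
  S → 4
  π[b](S) → 4
  R → 4
  (π[b](S) ⋈[b=f] R) → 1

|E| = 1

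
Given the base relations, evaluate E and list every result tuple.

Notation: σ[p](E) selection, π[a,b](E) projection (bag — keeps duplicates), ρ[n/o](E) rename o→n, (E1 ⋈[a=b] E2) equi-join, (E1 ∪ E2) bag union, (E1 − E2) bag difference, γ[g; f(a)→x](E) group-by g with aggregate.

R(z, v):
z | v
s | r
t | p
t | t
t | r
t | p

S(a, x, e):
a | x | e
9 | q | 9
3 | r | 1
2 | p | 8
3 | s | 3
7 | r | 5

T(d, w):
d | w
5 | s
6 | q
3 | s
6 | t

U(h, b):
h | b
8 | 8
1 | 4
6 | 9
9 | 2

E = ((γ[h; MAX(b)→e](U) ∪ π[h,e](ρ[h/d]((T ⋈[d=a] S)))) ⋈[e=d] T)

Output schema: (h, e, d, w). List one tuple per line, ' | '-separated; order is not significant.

Row counts bottom-up:
  U → 4
  γ[h; MAX(b)→e](U) → 4
  T → 4
  S → 5
  (T ⋈[d=a] S) → 2
  ρ[h/d]((T ⋈[d=a] S)) → 2
  π[h,e](ρ[h/d]((T ⋈[d=a] S))) → 2
  (γ[h; MAX(b)→e](U) ∪ π[h,e](ρ[h/d]((T ⋈[d=a] S)))) → 6
  T → 4
  ((γ[h; MAX(b)→e](U) ∪ π[h,e](ρ[h/d]((T ⋈[d=a] S)))) ⋈[e=d] T) → 1

== RESULT ==
h | e | d | w
3 | 3 | 3 | s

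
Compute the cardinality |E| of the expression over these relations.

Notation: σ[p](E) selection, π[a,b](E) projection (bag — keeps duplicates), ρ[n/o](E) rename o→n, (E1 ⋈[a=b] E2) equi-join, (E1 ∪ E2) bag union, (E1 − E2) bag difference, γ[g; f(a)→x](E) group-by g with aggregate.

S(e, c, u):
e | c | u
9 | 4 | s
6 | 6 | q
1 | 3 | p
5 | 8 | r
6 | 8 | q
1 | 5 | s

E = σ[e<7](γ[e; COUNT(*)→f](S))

Per-node cardinality:
  S → 6
  γ[e; COUNT(*)→f](S) → 4
  σ[e<7](γ[e; COUNT(*)→f](S)) → 3

|E| = 3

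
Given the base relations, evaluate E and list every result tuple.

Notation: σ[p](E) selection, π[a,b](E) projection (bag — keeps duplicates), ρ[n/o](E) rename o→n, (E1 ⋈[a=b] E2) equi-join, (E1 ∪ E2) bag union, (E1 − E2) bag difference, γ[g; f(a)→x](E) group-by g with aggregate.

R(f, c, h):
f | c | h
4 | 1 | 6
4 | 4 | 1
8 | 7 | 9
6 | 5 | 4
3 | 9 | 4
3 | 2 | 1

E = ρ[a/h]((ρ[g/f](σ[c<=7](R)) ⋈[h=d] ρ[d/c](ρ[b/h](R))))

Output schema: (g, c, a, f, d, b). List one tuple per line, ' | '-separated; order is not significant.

Per-node cardinality:
  R → 6
  σ[c<=7](R) → 5
  ρ[g/f](σ[c<=7](R)) → 5
  R → 6
  ρ[b/h](R) → 6
  ρ[d/c](ρ[b/h](R)) → 6
  (ρ[g/f](σ[c<=7](R)) ⋈[h=d] ρ[d/c](ρ[b/h](R))) → 4
  ρ[a/h]((ρ[g/f](σ[c<=7](R)) ⋈[h=d] ρ[d/c](ρ[b/h](R)))) → 4

== RESULT ==
g | c | a | f | d | b
3 | 2 | 1 | 4 | 1 | 6
4 | 4 | 1 | 4 | 1 | 6
6 | 5 | 4 | 4 | 4 | 1
8 | 7 | 9 | 3 | 9 | 4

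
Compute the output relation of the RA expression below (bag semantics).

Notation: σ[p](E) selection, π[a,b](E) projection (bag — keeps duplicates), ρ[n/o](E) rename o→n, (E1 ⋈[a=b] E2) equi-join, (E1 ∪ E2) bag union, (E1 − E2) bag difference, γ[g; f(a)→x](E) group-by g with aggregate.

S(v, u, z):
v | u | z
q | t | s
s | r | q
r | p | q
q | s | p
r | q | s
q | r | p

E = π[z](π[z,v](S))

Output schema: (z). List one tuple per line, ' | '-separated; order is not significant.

Row counts bottom-up:
  S → 6
  π[z,v](S) → 6
  π[z](π[z,v](S)) → 6

== RESULT ==
z
p
p
q
q
s
s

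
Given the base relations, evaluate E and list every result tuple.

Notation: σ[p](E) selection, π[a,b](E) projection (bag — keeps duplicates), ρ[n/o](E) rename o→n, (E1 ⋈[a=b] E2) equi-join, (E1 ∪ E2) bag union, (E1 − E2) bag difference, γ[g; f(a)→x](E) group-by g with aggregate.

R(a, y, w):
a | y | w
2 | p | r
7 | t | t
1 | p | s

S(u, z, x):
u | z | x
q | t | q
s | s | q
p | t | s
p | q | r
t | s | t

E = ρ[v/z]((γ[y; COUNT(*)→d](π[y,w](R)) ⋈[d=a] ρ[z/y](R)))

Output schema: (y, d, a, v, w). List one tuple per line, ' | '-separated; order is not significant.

Row counts bottom-up:
  R → 3
  π[y,w](R) → 3
  γ[y; COUNT(*)→d](π[y,w](R)) → 2
  R → 3
  ρ[z/y](R) → 3
  (γ[y; COUNT(*)→d](π[y,w](R)) ⋈[d=a] ρ[z/y](R)) → 2
  ρ[v/z]((γ[y; COUNT(*)→d](π[y,w](R)) ⋈[d=a] ρ[z/y](R))) → 2

== RESULT ==
y | d | a | v | w
p | 2 | 2 | p | r
t | 1 | 1 | p | s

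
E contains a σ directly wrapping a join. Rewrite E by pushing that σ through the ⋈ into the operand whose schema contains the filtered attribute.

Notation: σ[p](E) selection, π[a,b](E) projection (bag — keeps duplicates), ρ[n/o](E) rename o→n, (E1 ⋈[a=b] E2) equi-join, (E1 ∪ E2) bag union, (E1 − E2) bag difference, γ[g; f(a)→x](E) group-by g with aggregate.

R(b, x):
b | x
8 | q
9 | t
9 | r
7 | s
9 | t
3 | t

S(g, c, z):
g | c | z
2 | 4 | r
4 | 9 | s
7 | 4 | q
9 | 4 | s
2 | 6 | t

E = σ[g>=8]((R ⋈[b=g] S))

σ filters on g, owned by the right side.
E' = (R ⋈[b=g] σ[g>=8](S))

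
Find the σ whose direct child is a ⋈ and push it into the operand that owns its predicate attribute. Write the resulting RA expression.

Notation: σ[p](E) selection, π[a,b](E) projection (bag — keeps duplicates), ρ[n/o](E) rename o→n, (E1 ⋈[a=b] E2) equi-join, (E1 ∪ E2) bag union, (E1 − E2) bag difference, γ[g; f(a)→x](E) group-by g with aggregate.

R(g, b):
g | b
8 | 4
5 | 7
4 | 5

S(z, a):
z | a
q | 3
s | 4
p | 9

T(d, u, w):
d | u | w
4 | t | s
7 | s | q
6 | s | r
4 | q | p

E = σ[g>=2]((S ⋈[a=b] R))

σ filters on g, owned by the right side.
E' = (S ⋈[a=b] σ[g>=2](R))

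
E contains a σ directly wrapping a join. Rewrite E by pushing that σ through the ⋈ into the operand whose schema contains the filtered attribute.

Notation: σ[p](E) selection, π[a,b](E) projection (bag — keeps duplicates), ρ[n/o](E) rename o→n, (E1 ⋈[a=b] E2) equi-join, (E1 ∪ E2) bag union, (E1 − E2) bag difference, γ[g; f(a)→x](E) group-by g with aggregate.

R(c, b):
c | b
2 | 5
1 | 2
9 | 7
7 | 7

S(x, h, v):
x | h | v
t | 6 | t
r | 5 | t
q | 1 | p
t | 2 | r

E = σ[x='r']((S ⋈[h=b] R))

σ filters on x, owned by the left side.
E' = (σ[x='r'](S) ⋈[h=b] R)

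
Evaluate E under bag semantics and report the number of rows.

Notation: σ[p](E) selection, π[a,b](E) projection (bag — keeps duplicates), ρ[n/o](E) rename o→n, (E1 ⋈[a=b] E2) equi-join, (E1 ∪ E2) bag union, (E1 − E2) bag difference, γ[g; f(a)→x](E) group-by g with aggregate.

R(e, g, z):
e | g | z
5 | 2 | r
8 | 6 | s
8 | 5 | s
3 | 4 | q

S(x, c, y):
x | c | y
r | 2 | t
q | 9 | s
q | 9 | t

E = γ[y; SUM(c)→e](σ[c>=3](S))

Subexpression sizes:
  S → 3
  σ[c>=3](S) → 2
  γ[y; SUM(c)→e](σ[c>=3](S)) → 2

|E| = 2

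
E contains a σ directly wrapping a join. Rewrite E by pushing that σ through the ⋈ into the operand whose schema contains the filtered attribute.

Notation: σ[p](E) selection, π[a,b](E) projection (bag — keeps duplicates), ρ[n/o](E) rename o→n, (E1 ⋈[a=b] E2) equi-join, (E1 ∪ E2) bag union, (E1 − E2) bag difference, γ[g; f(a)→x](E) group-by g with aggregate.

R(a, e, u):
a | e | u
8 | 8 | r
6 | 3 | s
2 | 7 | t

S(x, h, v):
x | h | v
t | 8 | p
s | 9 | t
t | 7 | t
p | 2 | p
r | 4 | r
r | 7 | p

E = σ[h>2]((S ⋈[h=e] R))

σ filters on h, owned by the left side.
E' = (σ[h>2](S) ⋈[h=e] R)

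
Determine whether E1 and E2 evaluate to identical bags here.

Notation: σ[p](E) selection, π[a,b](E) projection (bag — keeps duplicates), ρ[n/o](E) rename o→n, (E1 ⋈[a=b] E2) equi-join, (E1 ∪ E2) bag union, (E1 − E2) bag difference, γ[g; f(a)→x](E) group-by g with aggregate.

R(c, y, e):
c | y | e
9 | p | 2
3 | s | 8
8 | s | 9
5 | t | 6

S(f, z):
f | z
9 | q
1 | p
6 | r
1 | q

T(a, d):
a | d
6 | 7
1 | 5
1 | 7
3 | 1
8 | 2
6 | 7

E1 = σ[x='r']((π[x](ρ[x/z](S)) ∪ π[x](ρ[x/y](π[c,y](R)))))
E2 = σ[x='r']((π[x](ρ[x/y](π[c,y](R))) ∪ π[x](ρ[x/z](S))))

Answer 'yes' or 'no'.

E1 per-node cardinality:
  S → 4
  ρ[x/z](S) → 4
  π[x](ρ[x/z](S)) → 4
  R → 4
  π[c,y](R) → 4
  ρ[x/y](π[c,y](R)) → 4
  π[x](ρ[x/y](π[c,y](R))) → 4
  (π[x](ρ[x/z](S)) ∪ π[x](ρ[x/y](π[c,y](R)))) → 8
  σ[x='r']((π[x](ρ[x/z](S)) ∪ π[x](ρ[x/y](π[c,y](R))))) → 1
E2 per-node cardinality:
  R → 4
  π[c,y](R) → 4
  ρ[x/y](π[c,y](R)) → 4
  π[x](ρ[x/y](π[c,y](R))) → 4
  S → 4
  ρ[x/z](S) → 4
  π[x](ρ[x/z](S)) → 4
  (π[x](ρ[x/y](π[c,y](R))) ∪ π[x](ρ[x/z](S))) → 8
  σ[x='r']((π[x](ρ[x/y](π[c,y](R))) ∪ π[x](ρ[x/z](S)))) → 1

E1 and E2 produce the same multiset:
x
r

yes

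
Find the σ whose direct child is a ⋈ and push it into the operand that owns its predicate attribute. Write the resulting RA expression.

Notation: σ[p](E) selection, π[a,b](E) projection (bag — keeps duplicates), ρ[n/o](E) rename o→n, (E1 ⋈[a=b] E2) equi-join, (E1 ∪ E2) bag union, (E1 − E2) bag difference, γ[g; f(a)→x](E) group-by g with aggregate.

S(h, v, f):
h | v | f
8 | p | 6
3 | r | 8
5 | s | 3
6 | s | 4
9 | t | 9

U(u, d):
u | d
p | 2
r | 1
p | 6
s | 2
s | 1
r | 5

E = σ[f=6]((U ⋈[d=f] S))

σ filters on f, owned by the right side.
E' = (U ⋈[d=f] σ[f=6](S))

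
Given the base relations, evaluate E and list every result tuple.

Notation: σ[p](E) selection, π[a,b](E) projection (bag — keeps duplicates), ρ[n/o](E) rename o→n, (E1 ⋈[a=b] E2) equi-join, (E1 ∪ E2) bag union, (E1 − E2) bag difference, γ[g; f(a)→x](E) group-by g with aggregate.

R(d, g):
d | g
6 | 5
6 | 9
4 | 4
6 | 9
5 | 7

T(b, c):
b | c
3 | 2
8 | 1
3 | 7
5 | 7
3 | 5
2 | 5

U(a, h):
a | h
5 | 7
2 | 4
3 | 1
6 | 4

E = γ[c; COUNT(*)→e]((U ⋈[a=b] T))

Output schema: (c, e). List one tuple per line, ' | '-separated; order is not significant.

Row counts bottom-up:
  U → 4
  T → 6
  (U ⋈[a=b] T) → 5
  γ[c; COUNT(*)→e]((U ⋈[a=b] T)) → 3

== RESULT ==
c | e
2 | 1
5 | 2
7 | 2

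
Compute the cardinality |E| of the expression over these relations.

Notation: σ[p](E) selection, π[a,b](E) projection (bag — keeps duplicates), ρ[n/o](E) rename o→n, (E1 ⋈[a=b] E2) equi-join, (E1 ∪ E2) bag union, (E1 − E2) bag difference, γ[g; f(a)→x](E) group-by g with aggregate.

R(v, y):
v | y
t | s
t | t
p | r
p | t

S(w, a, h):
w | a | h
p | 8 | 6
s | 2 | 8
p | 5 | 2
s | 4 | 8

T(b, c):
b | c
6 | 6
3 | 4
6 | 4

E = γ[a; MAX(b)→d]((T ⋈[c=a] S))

Row counts bottom-up:
  T → 3
  S → 4
  (T ⋈[c=a] S) → 2
  γ[a; MAX(b)→d]((T ⋈[c=a] S)) → 1

|E| = 1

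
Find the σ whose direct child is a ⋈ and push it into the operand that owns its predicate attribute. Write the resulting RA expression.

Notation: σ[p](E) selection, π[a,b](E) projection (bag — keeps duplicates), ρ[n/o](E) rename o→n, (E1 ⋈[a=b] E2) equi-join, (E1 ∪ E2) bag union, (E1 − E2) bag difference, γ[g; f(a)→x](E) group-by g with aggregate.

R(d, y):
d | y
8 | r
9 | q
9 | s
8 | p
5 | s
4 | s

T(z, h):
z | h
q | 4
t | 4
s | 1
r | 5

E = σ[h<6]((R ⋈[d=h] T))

σ filters on h, owned by the right side.
E' = (R ⋈[d=h] σ[h<6](T))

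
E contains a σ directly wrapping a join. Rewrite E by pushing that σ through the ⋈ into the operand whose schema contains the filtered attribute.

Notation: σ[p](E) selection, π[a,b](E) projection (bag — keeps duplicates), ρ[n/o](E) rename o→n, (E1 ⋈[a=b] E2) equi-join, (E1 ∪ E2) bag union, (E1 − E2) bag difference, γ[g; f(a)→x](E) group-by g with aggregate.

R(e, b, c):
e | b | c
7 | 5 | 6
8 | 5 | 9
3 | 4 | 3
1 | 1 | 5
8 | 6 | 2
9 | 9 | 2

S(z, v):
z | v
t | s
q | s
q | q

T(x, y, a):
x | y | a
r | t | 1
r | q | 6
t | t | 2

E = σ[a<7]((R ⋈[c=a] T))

σ filters on a, owned by the right side.
E' = (R ⋈[c=a] σ[a<7](T))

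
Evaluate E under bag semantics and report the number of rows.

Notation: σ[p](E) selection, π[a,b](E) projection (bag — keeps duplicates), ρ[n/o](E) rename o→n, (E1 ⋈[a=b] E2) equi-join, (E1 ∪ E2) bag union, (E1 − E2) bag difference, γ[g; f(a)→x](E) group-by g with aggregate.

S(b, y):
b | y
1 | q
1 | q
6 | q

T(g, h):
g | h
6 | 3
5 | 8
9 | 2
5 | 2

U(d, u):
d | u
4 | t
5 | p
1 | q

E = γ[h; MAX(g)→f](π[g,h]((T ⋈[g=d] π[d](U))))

Per-node cardinality:
  T → 4
  U → 3
  π[d](U) → 3
  (T ⋈[g=d] π[d](U)) → 2
  π[g,h]((T ⋈[g=d] π[d](U))) → 2
  γ[h; MAX(g)→f](π[g,h]((T ⋈[g=d] π[d](U)))) → 2

|E| = 2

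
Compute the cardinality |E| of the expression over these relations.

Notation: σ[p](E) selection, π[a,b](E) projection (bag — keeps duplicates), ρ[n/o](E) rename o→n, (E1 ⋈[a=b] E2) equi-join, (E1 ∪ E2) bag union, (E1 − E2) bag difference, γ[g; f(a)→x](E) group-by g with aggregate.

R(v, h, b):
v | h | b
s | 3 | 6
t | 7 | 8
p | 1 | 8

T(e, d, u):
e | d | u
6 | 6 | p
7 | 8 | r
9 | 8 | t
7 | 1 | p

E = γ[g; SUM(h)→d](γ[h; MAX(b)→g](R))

Subexpression sizes:
  R → 3
  γ[h; MAX(b)→g](R) → 3
  γ[g; SUM(h)→d](γ[h; MAX(b)→g](R)) → 2

|E| = 2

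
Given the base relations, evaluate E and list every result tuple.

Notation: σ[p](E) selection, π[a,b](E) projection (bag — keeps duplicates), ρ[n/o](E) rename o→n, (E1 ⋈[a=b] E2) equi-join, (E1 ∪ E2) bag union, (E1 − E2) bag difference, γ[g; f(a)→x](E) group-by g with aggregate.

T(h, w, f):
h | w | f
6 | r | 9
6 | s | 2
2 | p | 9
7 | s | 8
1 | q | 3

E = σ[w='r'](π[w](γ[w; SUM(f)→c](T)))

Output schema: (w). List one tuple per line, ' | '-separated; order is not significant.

Stepwise |·|:
  T → 5
  γ[w; SUM(f)→c](T) → 4
  π[w](γ[w; SUM(f)→c](T)) → 4
  σ[w='r'](π[w](γ[w; SUM(f)→c](T))) → 1

== RESULT ==
w
r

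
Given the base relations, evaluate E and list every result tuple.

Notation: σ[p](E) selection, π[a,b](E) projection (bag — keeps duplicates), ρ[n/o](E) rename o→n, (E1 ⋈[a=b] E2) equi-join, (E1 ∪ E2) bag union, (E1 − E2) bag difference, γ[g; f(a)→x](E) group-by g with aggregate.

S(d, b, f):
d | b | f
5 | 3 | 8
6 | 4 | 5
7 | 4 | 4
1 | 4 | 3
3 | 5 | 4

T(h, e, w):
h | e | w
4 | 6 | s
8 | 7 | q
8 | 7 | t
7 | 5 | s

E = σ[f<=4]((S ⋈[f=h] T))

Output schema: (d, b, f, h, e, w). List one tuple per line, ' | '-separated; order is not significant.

Subexpression sizes:
  S → 5
  T → 4
  (S ⋈[f=h] T) → 4
  σ[f<=4]((S ⋈[f=h] T)) → 2

== RESULT ==
d | b | f | h | e | w
3 | 5 | 4 | 4 | 6 | s
7 | 4 | 4 | 4 | 6 | s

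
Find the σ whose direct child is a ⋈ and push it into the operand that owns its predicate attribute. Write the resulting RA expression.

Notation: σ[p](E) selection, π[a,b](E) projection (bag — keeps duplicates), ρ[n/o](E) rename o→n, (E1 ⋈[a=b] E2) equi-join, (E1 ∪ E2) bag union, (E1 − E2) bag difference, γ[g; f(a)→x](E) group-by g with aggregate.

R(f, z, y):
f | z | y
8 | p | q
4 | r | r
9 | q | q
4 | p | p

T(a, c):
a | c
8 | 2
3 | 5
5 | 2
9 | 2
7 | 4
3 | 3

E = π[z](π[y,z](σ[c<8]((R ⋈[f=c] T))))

σ filters on c, owned by the right side.
E' = π[z](π[y,z]((R ⋈[f=c] σ[c<8](T))))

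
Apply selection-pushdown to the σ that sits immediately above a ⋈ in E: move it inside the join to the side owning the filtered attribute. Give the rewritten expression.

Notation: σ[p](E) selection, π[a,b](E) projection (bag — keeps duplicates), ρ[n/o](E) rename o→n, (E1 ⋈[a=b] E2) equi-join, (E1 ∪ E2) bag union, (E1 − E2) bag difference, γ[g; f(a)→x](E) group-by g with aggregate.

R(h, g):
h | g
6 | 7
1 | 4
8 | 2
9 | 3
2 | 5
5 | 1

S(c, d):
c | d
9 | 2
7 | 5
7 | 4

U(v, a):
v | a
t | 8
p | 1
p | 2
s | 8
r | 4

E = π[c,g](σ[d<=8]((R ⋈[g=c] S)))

σ filters on d, owned by the right side.
E' = π[c,g]((R ⋈[g=c] σ[d<=8](S)))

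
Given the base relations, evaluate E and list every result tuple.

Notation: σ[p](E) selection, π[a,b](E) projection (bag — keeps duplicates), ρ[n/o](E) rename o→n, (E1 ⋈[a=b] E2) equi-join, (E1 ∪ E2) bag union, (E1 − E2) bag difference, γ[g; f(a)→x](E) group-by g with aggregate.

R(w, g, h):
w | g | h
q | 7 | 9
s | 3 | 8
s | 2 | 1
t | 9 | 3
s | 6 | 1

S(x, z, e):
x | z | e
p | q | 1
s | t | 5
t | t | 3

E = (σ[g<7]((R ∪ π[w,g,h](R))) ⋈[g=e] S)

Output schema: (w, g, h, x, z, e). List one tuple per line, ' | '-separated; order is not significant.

Stepwise |·|:
  R → 5
  R → 5
  π[w,g,h](R) → 5
  (R ∪ π[w,g,h](R)) → 10
  σ[g<7]((R ∪ π[w,g,h](R))) → 6
  S → 3
  (σ[g<7]((R ∪ π[w,g,h](R))) ⋈[g=e] S) → 2

== RESULT ==
w | g | h | x | z | e
s | 3 | 8 | t | t | 3
s | 3 | 8 | t | t | 3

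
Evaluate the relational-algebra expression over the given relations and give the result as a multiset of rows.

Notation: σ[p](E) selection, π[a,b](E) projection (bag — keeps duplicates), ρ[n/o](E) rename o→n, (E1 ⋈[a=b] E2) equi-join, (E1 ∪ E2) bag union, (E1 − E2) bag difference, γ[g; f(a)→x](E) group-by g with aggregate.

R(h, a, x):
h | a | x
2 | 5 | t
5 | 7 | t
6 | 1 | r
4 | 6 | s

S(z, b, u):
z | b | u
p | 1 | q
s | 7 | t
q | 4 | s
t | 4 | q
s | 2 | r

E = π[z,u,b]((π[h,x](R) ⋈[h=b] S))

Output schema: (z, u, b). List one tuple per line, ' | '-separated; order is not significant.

Per-node cardinality:
  R → 4
  π[h,x](R) → 4
  S → 5
  (π[h,x](R) ⋈[h=b] S) → 3
  π[z,u,b]((π[h,x](R) ⋈[h=b] S)) → 3

== RESULT ==
z | u | b
q | s | 4
s | r | 2
t | q | 4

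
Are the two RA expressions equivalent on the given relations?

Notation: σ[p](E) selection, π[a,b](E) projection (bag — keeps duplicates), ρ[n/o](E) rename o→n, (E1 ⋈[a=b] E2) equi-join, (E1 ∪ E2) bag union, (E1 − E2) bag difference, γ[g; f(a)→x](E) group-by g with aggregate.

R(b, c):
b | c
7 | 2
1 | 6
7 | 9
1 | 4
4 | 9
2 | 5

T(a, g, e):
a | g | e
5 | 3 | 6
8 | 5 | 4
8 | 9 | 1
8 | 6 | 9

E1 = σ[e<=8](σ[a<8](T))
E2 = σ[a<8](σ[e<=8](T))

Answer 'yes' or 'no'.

E1 row counts bottom-up:
  T → 4
  σ[a<8](T) → 1
  σ[e<=8](σ[a<8](T)) → 1
E2 row counts bottom-up:
  T → 4
  σ[e<=8](T) → 3
  σ[a<8](σ[e<=8](T)) → 1

E1 and E2 produce the same multiset:
a | g | e
5 | 3 | 6

yes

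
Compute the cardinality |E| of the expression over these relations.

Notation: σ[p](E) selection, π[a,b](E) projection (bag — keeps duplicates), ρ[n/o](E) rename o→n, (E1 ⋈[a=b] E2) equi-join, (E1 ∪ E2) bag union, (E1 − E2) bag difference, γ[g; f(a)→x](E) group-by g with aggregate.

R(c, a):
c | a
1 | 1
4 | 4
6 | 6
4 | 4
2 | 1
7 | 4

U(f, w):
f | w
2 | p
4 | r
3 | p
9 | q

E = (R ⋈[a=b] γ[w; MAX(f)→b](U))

Stepwise |·|:
  R → 6
  U → 4
  γ[w; MAX(f)→b](U) → 3
  (R ⋈[a=b] γ[w; MAX(f)→b](U)) → 3

|E| = 3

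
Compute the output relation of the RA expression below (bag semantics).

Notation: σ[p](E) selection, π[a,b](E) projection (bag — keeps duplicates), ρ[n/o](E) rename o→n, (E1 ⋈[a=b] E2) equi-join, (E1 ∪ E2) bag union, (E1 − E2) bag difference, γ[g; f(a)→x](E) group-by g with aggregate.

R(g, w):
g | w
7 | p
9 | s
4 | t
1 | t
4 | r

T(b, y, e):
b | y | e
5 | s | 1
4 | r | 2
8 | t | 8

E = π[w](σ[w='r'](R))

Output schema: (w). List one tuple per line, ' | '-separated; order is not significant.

Row counts bottom-up:
  R → 5
  σ[w='r'](R) → 1
  π[w](σ[w='r'](R)) → 1

== RESULT ==
w
r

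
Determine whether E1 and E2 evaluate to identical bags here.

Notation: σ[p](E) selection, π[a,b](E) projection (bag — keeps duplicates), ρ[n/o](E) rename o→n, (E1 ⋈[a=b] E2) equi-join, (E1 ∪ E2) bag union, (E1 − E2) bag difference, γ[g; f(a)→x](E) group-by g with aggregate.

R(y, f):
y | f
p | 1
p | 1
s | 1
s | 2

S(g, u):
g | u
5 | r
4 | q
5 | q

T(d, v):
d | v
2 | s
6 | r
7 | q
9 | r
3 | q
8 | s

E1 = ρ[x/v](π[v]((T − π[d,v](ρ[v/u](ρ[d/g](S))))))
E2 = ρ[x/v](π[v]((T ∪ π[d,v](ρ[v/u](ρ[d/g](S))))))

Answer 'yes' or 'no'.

E1 stepwise |·|:
  T → 6
  S → 3
  ρ[d/g](S) → 3
  ρ[v/u](ρ[d/g](S)) → 3
  π[d,v](ρ[v/u](ρ[d/g](S))) → 3
  (T − π[d,v](ρ[v/u](ρ[d/g](S)))) → 6
  π[v]((T − π[d,v](ρ[v/u](ρ[d/g](S))))) → 6
  ρ[x/v](π[v]((T − π[d,v](ρ[v/u](ρ[d/g](S)))))) → 6
E2 stepwise |·|:
  T → 6
  S → 3
  ρ[d/g](S) → 3
  ρ[v/u](ρ[d/g](S)) → 3
  π[d,v](ρ[v/u](ρ[d/g](S))) → 3
  (T ∪ π[d,v](ρ[v/u](ρ[d/g](S)))) → 9
  π[v]((T ∪ π[d,v](ρ[v/u](ρ[d/g](S))))) → 9
  ρ[x/v](π[v]((T ∪ π[d,v](ρ[v/u](ρ[d/g](S)))))) → 9

E1 result:
x
q
q
r
r
s
s
E2 result:
x
q
q
q
q
r
r
r
s
s
Witness: ('q',) appears 2× in E1 but 4× in E2.

no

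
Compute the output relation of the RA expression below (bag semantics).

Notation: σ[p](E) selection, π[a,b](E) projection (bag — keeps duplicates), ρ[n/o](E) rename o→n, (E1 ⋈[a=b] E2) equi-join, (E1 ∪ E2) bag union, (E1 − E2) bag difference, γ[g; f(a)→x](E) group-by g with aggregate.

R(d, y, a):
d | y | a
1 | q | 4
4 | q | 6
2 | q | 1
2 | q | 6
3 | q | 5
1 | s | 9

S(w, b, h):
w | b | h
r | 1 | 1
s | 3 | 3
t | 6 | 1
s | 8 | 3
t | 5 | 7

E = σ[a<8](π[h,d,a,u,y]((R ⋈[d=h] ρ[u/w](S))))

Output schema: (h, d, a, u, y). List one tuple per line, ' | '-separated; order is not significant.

Stepwise |·|:
  R → 6
  S → 5
  ρ[u/w](S) → 5
  (R ⋈[d=h] ρ[u/w](S)) → 6
  π[h,d,a,u,y]((R ⋈[d=h] ρ[u/w](S))) → 6
  σ[a<8](π[h,d,a,u,y]((R ⋈[d=h] ρ[u/w](S)))) → 4

== RESULT ==
h | d | a | u | y
1 | 1 | 4 | r | q
1 | 1 | 4 | t | q
3 | 3 | 5 | s | q
3 | 3 | 5 | s | q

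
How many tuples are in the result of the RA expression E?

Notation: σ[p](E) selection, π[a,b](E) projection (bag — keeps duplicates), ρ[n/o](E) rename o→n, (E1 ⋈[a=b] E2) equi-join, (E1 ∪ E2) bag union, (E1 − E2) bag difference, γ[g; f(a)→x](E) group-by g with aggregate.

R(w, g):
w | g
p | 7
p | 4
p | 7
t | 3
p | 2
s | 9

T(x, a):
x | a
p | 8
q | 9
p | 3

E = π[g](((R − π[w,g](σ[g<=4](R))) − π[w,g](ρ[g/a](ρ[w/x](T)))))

Stepwise |·|:
  R → 6
  R → 6
  σ[g<=4](R) → 3
  π[w,g](σ[g<=4](R)) → 3
  (R − π[w,g](σ[g<=4](R))) → 3
  T → 3
  ρ[w/x](T) → 3
  ρ[g/a](ρ[w/x](T)) → 3
  π[w,g](ρ[g/a](ρ[w/x](T))) → 3
  ((R − π[w,g](σ[g<=4](R))) − π[w,g](ρ[g/a](ρ[w/x](T)))) → 3
  π[g](((R − π[w,g](σ[g<=4](R))) − π[w,g](ρ[g/a](ρ[w/x](T))))) → 3

|E| = 3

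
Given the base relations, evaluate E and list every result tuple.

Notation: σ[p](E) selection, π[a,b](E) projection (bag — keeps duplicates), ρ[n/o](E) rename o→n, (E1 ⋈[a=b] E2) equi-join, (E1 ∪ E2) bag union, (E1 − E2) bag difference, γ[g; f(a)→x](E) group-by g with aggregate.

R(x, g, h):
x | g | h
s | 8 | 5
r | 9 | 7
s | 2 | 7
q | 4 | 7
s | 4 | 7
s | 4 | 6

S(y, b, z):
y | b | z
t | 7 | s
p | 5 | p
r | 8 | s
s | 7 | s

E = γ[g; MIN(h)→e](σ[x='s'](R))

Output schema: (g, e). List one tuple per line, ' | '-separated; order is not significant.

Subexpression sizes:
  R → 6
  σ[x='s'](R) → 4
  γ[g; MIN(h)→e](σ[x='s'](R)) → 3

== RESULT ==
g | e
2 | 7
4 | 6
8 | 5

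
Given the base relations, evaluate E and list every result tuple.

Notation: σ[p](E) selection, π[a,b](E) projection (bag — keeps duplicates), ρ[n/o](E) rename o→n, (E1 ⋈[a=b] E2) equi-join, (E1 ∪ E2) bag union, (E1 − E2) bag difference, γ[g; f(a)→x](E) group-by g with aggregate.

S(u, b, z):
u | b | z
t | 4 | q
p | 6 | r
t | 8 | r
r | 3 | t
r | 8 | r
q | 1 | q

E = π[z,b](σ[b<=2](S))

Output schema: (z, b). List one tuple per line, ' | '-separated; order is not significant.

Stepwise |·|:
  S → 6
  σ[b<=2](S) → 1
  π[z,b](σ[b<=2](S)) → 1

== RESULT ==
z | b
q | 1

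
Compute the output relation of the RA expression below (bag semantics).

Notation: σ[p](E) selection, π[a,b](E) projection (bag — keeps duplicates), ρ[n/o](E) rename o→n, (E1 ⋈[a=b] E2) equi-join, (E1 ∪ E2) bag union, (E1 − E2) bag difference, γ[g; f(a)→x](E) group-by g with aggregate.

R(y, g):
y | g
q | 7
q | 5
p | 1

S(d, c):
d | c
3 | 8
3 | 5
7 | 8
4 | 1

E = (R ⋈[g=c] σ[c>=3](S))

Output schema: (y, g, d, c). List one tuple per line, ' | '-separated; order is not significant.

Per-node cardinality:
  R → 3
  S → 4
  σ[c>=3](S) → 3
  (R ⋈[g=c] σ[c>=3](S)) → 1

== RESULT ==
y | g | d | c
q | 5 | 3 | 5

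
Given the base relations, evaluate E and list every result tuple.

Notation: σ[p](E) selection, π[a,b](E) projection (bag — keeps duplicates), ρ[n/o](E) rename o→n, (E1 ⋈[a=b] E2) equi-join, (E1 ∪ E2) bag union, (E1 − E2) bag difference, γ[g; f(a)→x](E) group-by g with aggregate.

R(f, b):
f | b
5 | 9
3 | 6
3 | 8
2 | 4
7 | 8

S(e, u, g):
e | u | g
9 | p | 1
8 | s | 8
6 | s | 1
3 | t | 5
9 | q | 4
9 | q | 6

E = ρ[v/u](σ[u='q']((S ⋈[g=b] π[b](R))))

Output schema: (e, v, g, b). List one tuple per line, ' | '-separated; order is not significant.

Row counts bottom-up:
  S → 6
  R → 5
  π[b](R) → 5
  (S ⋈[g=b] π[b](R)) → 4
  σ[u='q']((S ⋈[g=b] π[b](R))) → 2
  ρ[v/u](σ[u='q']((S ⋈[g=b] π[b](R)))) → 2

== RESULT ==
e | v | g | b
9 | q | 4 | 4
9 | q | 6 | 6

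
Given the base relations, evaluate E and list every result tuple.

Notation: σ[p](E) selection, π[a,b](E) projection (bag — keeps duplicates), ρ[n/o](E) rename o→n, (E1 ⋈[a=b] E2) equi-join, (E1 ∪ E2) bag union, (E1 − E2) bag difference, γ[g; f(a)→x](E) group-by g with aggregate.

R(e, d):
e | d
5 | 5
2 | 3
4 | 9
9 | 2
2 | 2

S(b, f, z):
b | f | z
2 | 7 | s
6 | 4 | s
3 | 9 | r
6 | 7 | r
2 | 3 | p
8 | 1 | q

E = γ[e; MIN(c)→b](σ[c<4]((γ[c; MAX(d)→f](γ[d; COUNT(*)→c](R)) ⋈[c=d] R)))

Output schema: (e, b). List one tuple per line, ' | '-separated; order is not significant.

Per-node cardinality:
  R → 5
  γ[d; COUNT(*)→c](R) → 4
  γ[c; MAX(d)→f](γ[d; COUNT(*)→c](R)) → 2
  R → 5
  (γ[c; MAX(d)→f](γ[d; COUNT(*)→c](R)) ⋈[c=d] R) → 2
  σ[c<4]((γ[c; MAX(d)→f](γ[d; COUNT(*)→c](R)) ⋈[c=d] R)) → 2
  γ[e; MIN(c)→b](σ[c<4]((γ[c; MAX(d)→f](γ[d; COUNT(*)→c](R)) ⋈[c=d] R))) → 2

== RESULT ==
e | b
2 | 2
9 | 2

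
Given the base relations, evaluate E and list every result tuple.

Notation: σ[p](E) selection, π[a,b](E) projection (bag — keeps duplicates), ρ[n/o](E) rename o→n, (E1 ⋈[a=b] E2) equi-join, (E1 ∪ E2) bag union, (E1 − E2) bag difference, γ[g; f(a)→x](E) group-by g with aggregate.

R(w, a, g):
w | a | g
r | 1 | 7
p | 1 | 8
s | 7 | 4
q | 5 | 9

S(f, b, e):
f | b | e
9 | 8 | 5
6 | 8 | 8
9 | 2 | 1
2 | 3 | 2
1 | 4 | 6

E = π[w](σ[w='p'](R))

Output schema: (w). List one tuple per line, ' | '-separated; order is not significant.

Row counts bottom-up:
  R → 4
  σ[w='p'](R) → 1
  π[w](σ[w='p'](R)) → 1

== RESULT ==
w
p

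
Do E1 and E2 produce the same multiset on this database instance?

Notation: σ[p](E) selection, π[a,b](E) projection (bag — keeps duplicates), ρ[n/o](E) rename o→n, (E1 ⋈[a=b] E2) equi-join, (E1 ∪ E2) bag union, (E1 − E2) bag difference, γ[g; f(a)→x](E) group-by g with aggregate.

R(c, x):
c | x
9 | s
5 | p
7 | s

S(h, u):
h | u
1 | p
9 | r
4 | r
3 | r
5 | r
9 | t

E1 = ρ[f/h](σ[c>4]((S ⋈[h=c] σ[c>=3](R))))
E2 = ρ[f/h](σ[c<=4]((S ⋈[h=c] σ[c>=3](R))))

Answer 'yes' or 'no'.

E1 stepwise |·|:
  S → 6
  R → 3
  σ[c>=3](R) → 3
  (S ⋈[h=c] σ[c>=3](R)) → 3
  σ[c>4]((S ⋈[h=c] σ[c>=3](R))) → 3
  ρ[f/h](σ[c>4]((S ⋈[h=c] σ[c>=3](R)))) → 3
E2 stepwise |·|:
  S → 6
  R → 3
  σ[c>=3](R) → 3
  (S ⋈[h=c] σ[c>=3](R)) → 3
  σ[c<=4]((S ⋈[h=c] σ[c>=3](R))) → 0
  ρ[f/h](σ[c<=4]((S ⋈[h=c] σ[c>=3](R)))) → 0

E1 result:
f | u | c | x
5 | r | 5 | p
9 | r | 9 | s
9 | t | 9 | s
E2 result:
f | u | c | x
(0 rows)
Witness: (9, 'r', 9, 's') appears 1× in E1 but 0× in E2.

no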